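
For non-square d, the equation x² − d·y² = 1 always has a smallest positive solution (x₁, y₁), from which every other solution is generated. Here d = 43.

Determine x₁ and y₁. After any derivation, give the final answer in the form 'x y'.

[6; 1,1,3,1,5,1,3,1,1,12] for √43; ℓ=10 ⇒ convergent index 9
step 0: (6, 1)  from 6·(1,0) + (0,1)
…
step 8: (1941, 296)  from 1·(1541,235) + (400,61)
step 9: (3482, 531)  from 1·(1941,296) + (1541,235)
(x₁, y₁) = (3482, 531);  3482² − 43·531² = 1 ✓

3482 531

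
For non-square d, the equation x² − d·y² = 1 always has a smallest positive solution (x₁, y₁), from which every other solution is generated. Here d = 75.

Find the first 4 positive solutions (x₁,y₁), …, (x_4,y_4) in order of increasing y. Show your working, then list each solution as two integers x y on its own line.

√75 → a₀=8, period (1,1,1,16); ℓ=4 even so k=3
k=0  a_k=8  p_k/q_k = 8/1
k=1  a_k=1  p_k/q_k = 9/1
k=2  a_k=1  p_k/q_k = 17/2
k=3  a_k=1  p_k/q_k = 26/3
fundamental: x₁=26, y₁=3  (since 676 − 75·9 = 1)
(x_2, y_2) = (26·26 + 75·3·3, 26·3 + 3·26) = (1351, 156)
(x_3, y_3) = (26·1351 + 75·3·156, 26·156 + 3·1351) = (70226, 8109)
(x_4, y_4) = (26·70226 + 75·3·8109, 26·8109 + 3·70226) = (3650401, 421512)

26 3
1351 156
70226 8109
3650401 421512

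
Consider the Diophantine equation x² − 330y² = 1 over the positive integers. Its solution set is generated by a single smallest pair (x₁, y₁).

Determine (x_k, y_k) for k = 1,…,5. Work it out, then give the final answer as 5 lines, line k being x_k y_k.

109 6
23761 1308
5179789 285138
1129170241 62158776
246153932749 13550328030

d=330: √d = [18; 6,36] (ℓ=2, even), read p_1/q_1
a_0=18:  p_0=18·1+0=18,  q_0=18·0+1=1
a_1=6:  p_1=6·18+1=109,  q_1=6·1+0=6
→ (109, 6).  Check: 109²=11881, 330·6²=11880, difference 1.
n=2: (109,6)∘(109,6) = (109·109+330·6·6, 109·6+6·109) = (23761,1308)
n=3: (23761,1308)∘(109,6) = (109·23761+330·6·1308, 109·1308+6·23761) = (5179789,285138)
n=4: (5179789,285138)∘(109,6) = (109·5179789+330·6·285138, 109·285138+6·5179789) = (1129170241,62158776)
n=5: (1129170241,62158776)∘(109,6) = (109·1129170241+330·6·62158776, 109·62158776+6·1129170241) = (246153932749,13550328030)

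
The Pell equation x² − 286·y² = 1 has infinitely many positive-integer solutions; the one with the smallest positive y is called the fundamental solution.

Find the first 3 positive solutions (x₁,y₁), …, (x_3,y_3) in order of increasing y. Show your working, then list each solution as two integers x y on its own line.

√286 → a₀=16, period (1,10,3,3,2,3,3,10,1,32); ℓ=10 even so k=9
a_0=16:  p_0=16·1+0=16,  q_0=16·0+1=1
…
a_3=3:  p_3=3·186+17=575,  q_3=3·11+1=34
…
a_5=2:  p_5=2·1911+575=4397,  q_5=2·113+34=260
a_6=3:  p_6=3·4397+1911=15102,  q_6=3·260+113=893
…
a_8=10:  p_8=10·49703+15102=512132,  q_8=10·2939+893=30283
a_9=1:  p_9=1·512132+49703=561835,  q_9=1·30283+2939=33222
→ (561835, 33222).  Check: 561835²=315658567225, 286·33222²=315658567224, difference 1.
(561835+33222√286)^2 = 631317134449 + 37330564740√286
(561835+33222√286)^3 = 709392124465745995 + 41947235681362578√286

561835 33222
631317134449 37330564740
709392124465745995 41947235681362578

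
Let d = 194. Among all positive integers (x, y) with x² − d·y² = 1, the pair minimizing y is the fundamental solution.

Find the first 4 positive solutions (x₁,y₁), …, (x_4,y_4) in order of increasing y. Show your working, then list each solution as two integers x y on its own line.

√194 = [13; 1,12,1,26, …], period ℓ=4 (even) → k=3
a_0=13:  p_0=13·1+0=13,  q_0=13·0+1=1
…
a_2=12:  p_2=12·14+13=181,  q_2=12·1+1=13
a_3=1:  p_3=1·181+14=195,  q_3=1·13+1=14
fundamental: x₁=195, y₁=14  (since 38025 − 194·196 = 1)
(x_2, y_2) = (195·195 + 194·14·14, 195·14 + 14·195) = (76049, 5460)
(x_3, y_3) = (195·76049 + 194·14·5460, 195·5460 + 14·76049) = (29658915, 2129386)
(x_4, y_4) = (195·29658915 + 194·14·2129386, 195·2129386 + 14·29658915) = (11566900801, 830455080)

195 14
76049 5460
29658915 2129386
11566900801 830455080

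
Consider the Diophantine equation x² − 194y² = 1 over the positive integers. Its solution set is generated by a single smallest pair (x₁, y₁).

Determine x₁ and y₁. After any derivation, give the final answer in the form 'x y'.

195 14

[13; 1,12,1,26] for √194; ℓ=4 ⇒ convergent index 3
k=0  a_k=13  p_k/q_k = 13/1
k=1  a_k=1  p_k/q_k = 14/1
k=2  a_k=12  p_k/q_k = 181/13
k=3  a_k=1  p_k/q_k = 195/14
(x₁, y₁) = (195, 14);  195² − 194·14² = 1 ✓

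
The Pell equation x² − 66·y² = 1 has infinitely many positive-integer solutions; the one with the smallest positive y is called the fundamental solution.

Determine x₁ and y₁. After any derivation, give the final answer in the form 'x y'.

65 8

d=66: √d = [8; 8,16] (ℓ=2, even), read p_1/q_1
step 0: (8, 1)  from 8·(1,0) + (0,1)
step 1: (65, 8)  from 8·(8,1) + (1,0)
(x₁, y₁) = (65, 8);  65² − 66·8² = 1 ✓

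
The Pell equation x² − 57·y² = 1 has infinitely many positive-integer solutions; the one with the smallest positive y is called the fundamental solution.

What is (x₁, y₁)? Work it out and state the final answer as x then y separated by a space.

151 20

d=57: √d = [7; 1,1,4,1,1,14] (ℓ=6, even), read p_5/q_5
i=0: a=7 ⇒ p=7, q=1
…
i=2: a=1 ⇒ p=15, q=2
i=3: a=4 ⇒ p=68, q=9
i=4: a=1 ⇒ p=83, q=11
i=5: a=1 ⇒ p=151, q=20
→ (151, 20).  Check: 151²=22801, 57·20²=22800, difference 1.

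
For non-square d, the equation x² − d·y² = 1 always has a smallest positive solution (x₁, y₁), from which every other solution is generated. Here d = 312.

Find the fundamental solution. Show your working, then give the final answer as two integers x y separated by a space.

53 3

d=312: √d = [17; 1,1,1,34] (ℓ=4, even), read p_3/q_3
step 0: (17, 1)  from 17·(1,0) + (0,1)
step 1: (18, 1)  from 1·(17,1) + (1,0)
step 2: (35, 2)  from 1·(18,1) + (17,1)
step 3: (53, 3)  from 1·(35,2) + (18,1)
fundamental: x₁=53, y₁=3  (since 2809 − 312·9 = 1)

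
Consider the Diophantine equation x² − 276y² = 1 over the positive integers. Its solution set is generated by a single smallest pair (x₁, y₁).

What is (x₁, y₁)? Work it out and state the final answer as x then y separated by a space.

7775 468

√276 → a₀=16, period (1,1,1,1,2,2,2,1,1,1,1,32); ℓ=12 even so k=11
a_0=16:  p_0=16·1+0=16,  q_0=16·0+1=1
…
a_3=1:  p_3=1·33+17=50,  q_3=1·2+1=3
…
a_6=2:  p_6=2·216+83=515,  q_6=2·13+5=31
a_7=2:  p_7=2·515+216=1246,  q_7=2·31+13=75
…
a_10=1:  p_10=1·3007+1761=4768,  q_10=1·181+106=287
a_11=1:  p_11=1·4768+3007=7775,  q_11=1·287+181=468
→ (7775, 468).  Check: 7775²=60450625, 276·468²=60450624, difference 1.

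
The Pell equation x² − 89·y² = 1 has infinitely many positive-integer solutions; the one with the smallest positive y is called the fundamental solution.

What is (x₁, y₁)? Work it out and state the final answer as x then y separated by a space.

[9; 2,3,3,2,18] for √89; ℓ=5 ⇒ convergent index 9
step 0: (9, 1)  from 9·(1,0) + (0,1)
step 1: (19, 2)  from 2·(9,1) + (1,0)
step 2: (66, 7)  from 3·(19,2) + (9,1)
step 3: (217, 23)  from 3·(66,7) + (19,2)
…
step 5: (9217, 977)  from 18·(500,53) + (217,23)
step 6: (18934, 2007)  from 2·(9217,977) + (500,53)
step 7: (66019, 6998)  from 3·(18934,2007) + (9217,977)
step 8: (216991, 23001)  from 3·(66019,6998) + (18934,2007)
step 9: (500001, 53000)  from 2·(216991,23001) + (66019,6998)
fundamental: x₁=500001, y₁=53000  (since 250001000001 − 89·2809000000 = 1)

500001 53000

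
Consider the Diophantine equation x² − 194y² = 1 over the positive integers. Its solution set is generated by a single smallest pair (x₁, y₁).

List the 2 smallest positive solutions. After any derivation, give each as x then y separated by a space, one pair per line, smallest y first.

195 14
76049 5460

√194 = [13; 1,12,1,26, …], period ℓ=4 (even) → k=3
i=0: a=13 ⇒ p=13, q=1
…
i=2: a=12 ⇒ p=181, q=13
i=3: a=1 ⇒ p=195, q=14
→ (195, 14).  Check: 195²=38025, 194·14²=38024, difference 1.
(195+14√194)^2 = 76049 + 5460√194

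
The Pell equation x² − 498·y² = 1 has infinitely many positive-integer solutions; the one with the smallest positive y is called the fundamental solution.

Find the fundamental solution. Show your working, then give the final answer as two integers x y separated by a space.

179777 8056

d=498: √d = [22; 3,6,22,6,3,44] (ℓ=6, even), read p_5/q_5
step 0: (22, 1)  from 22·(1,0) + (0,1)
…
step 4: (56794, 2545)  from 6·(9395,421) + (424,19)
step 5: (179777, 8056)  from 3·(56794,2545) + (9395,421)
fundamental: x₁=179777, y₁=8056  (since 32319769729 − 498·64899136 = 1)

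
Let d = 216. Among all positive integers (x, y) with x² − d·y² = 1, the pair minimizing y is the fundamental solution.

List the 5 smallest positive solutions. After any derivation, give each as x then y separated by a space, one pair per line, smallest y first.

√216 → a₀=14, period (1,2,3,2,1,28); ℓ=6 even so k=5
step 0: (14, 1)  from 14·(1,0) + (0,1)
step 1: (15, 1)  from 1·(14,1) + (1,0)
step 2: (44, 3)  from 2·(15,1) + (14,1)
step 3: (147, 10)  from 3·(44,3) + (15,1)
step 4: (338, 23)  from 2·(147,10) + (44,3)
step 5: (485, 33)  from 1·(338,23) + (147,10)
(x₁, y₁) = (485, 33);  485² − 216·33² = 1 ✓
(485+33√216)^2 = 470449 + 32010√216
(485+33√216)^3 = 456335045 + 31049667√216
(485+33√216)^4 = 442644523201 + 30118144980√216
(485+33√216)^5 = 429364731169925 + 29214569580933√216

485 33
470449 32010
456335045 31049667
442644523201 30118144980
429364731169925 29214569580933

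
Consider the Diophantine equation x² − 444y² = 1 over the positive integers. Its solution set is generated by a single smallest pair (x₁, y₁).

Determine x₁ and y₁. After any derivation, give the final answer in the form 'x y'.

295 14

√444 = [21; 14,42, …], period ℓ=2 (even) → k=1
k=0  a_k=21  p_k/q_k = 21/1
k=1  a_k=14  p_k/q_k = 295/14
→ (295, 14).  Check: 295²=87025, 444·14²=87024, difference 1.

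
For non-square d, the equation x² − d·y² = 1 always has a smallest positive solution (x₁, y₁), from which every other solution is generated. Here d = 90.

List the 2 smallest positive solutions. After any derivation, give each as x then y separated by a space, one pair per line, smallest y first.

[9; 2,18] for √90; ℓ=2 ⇒ convergent index 1
a_0=9:  p_0=9·1+0=9,  q_0=9·0+1=1
a_1=2:  p_1=2·9+1=19,  q_1=2·1+0=2
(x₁, y₁) = (19, 2);  19² − 90·2² = 1 ✓
k=2:  x_2 = 19·19+90·2·2 = 721,  y_2 = 19·2+2·19 = 76

19 2
721 76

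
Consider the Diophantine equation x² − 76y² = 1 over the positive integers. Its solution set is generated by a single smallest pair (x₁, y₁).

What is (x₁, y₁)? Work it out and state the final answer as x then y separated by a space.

[8; 1,2,1,1,5,4,5,1,1,2,1,16] for √76; ℓ=12 ⇒ convergent index 11
i=0: a=8 ⇒ p=8, q=1
…
i=4: a=1 ⇒ p=61, q=7
i=5: a=5 ⇒ p=340, q=39
…
i=9: a=1 ⇒ p=16311, q=1871
i=10: a=2 ⇒ p=41488, q=4759
i=11: a=1 ⇒ p=57799, q=6630
(x₁, y₁) = (57799, 6630);  57799² − 76·6630² = 1 ✓

57799 6630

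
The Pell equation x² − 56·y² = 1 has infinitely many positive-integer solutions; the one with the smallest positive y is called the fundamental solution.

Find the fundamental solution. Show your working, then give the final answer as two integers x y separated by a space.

15 2

√56 → a₀=7, period (2,14); ℓ=2 even so k=1
step 0: (7, 1)  from 7·(1,0) + (0,1)
step 1: (15, 2)  from 2·(7,1) + (1,0)
→ (15, 2).  Check: 15²=225, 56·2²=224, difference 1.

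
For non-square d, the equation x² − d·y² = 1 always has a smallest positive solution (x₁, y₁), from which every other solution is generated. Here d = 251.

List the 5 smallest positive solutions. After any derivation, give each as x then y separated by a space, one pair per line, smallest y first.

[15; 1,5,2,1,2,…,5,1,30] for √251; ℓ=14 ⇒ convergent index 13
k=0  a_k=15  p_k/q_k = 15/1
…
k=2  a_k=5  p_k/q_k = 95/6
…
k=7  a_k=15  p_k/q_k = 29563/1866
…
k=9  a_k=2  p_k/q_k = 151649/9572
…
k=12  a_k=5  p_k/q_k = 3097857/195535
k=13  a_k=1  p_k/q_k = 3674890/231957
(x₁, y₁) = (3674890, 231957);  3674890² − 251·231957² = 1 ✓
n=2: (3674890,231957)∘(3674890,231957) = (3674890·3674890+251·231957·231957, 3674890·231957+231957·3674890) = (27009633024199,1704832919460)
n=3: (27009633024199,1704832919460)∘(3674890,231957) = (3674890·27009633024199+251·231957·1704832919460, 3674890·1704832919460+231957·27009633024199) = (198514860608593651330,12530146894788486843)
n=4: (198514860608593651330,12530146894788486843)∘(3674890,231957) = (3674890·198514860608593651330+251·231957·12530146894788486843, 3674890·12530146894788486843+231957·198514860608593651330) = (1459040552203802437039183201,92093823044376819996025080)
n=5: (1459040552203802437039183201,92093823044376819996025080)∘(3674890,231957) = (3674890·1459040552203802437039183201+251·231957·92093823044376819996025080, 3674890·92093823044376819996025080+231957·1459040552203802437039183201) = (10723627069776264560841239313394450,676869338735087333923490423995557)

3674890 231957
27009633024199 1704832919460
198514860608593651330 12530146894788486843
1459040552203802437039183201 92093823044376819996025080
10723627069776264560841239313394450 676869338735087333923490423995557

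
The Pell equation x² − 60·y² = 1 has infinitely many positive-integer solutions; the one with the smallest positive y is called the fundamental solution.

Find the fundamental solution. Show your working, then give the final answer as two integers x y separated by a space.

31 4

√60 = [7; 1,2,1,14, …], period ℓ=4 (even) → k=3
k=0  a_k=7  p_k/q_k = 7/1
k=1  a_k=1  p_k/q_k = 8/1
k=2  a_k=2  p_k/q_k = 23/3
k=3  a_k=1  p_k/q_k = 31/4
fundamental: x₁=31, y₁=4  (since 961 − 60·16 = 1)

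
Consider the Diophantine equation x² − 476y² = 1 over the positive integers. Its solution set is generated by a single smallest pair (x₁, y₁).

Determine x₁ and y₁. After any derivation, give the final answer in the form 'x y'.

√476 → a₀=21, period (1,4,2,10,2,4,1,42); ℓ=8 even so k=7
a_0=21:  p_0=21·1+0=21,  q_0=21·0+1=1
…
a_2=4:  p_2=4·22+21=109,  q_2=4·1+1=5
…
a_4=10:  p_4=10·240+109=2509,  q_4=10·11+5=115
a_5=2:  p_5=2·2509+240=5258,  q_5=2·115+11=241
a_6=4:  p_6=4·5258+2509=23541,  q_6=4·241+115=1079
a_7=1:  p_7=1·23541+5258=28799,  q_7=1·1079+241=1320
fundamental: x₁=28799, y₁=1320  (since 829382401 − 476·1742400 = 1)

28799 1320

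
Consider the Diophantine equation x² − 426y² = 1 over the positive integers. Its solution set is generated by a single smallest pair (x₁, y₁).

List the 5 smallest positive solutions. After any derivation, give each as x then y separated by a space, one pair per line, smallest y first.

88751 4300
15753480001 763258600
2796274207048751 135479928012900
496344264283813920001 24047958181382517200
88102099596109264220968751 4268560672976279640021500

√426 → a₀=20, period (1,1,1,3,2,6,2,3,1,1,1,40); ℓ=12 even so k=11
k=0  a_k=20  p_k/q_k = 20/1
…
k=2  a_k=1  p_k/q_k = 41/2
k=3  a_k=1  p_k/q_k = 62/3
k=4  a_k=3  p_k/q_k = 227/11
k=5  a_k=2  p_k/q_k = 516/25
…
k=7  a_k=2  p_k/q_k = 7162/347
k=8  a_k=3  p_k/q_k = 24809/1202
…
k=10  a_k=1  p_k/q_k = 56780/2751
k=11  a_k=1  p_k/q_k = 88751/4300
→ (88751, 4300).  Check: 88751²=7876740001, 426·4300²=7876740000, difference 1.
(x_2, y_2) = (88751·88751 + 426·4300·4300, 88751·4300 + 4300·88751) = (15753480001, 763258600)
(x_3, y_3) = (88751·15753480001 + 426·4300·763258600, 88751·763258600 + 4300·15753480001) = (2796274207048751, 135479928012900)
(x_4, y_4) = (88751·2796274207048751 + 426·4300·135479928012900, 88751·135479928012900 + 4300·2796274207048751) = (496344264283813920001, 24047958181382517200)
(x_5, y_5) = (88751·496344264283813920001 + 426·4300·24047958181382517200, 88751·24047958181382517200 + 4300·496344264283813920001) = (88102099596109264220968751, 4268560672976279640021500)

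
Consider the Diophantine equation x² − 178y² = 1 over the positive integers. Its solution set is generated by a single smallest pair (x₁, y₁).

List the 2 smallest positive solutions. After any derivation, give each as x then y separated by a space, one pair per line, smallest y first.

1601 120
5126401 384240

d=178: √d = [13; 2,1,12,1,2,26] (ℓ=6, even), read p_5/q_5
step 0: (13, 1)  from 13·(1,0) + (0,1)
step 1: (27, 2)  from 2·(13,1) + (1,0)
step 2: (40, 3)  from 1·(27,2) + (13,1)
step 3: (507, 38)  from 12·(40,3) + (27,2)
step 4: (547, 41)  from 1·(507,38) + (40,3)
step 5: (1601, 120)  from 2·(547,41) + (507,38)
(x₁, y₁) = (1601, 120);  1601² − 178·120² = 1 ✓
(x_2, y_2) = (1601·1601 + 178·120·120, 1601·120 + 120·1601) = (5126401, 384240)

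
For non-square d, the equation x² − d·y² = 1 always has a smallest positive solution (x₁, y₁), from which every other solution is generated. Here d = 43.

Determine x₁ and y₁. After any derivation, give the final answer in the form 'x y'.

3482 531

d=43: √d = [6; 1,1,3,1,5,1,3,1,1,12] (ℓ=10, even), read p_9/q_9
i=0: a=6 ⇒ p=6, q=1
i=1: a=1 ⇒ p=7, q=1
…
i=8: a=1 ⇒ p=1941, q=296
i=9: a=1 ⇒ p=3482, q=531
(x₁, y₁) = (3482, 531);  3482² − 43·531² = 1 ✓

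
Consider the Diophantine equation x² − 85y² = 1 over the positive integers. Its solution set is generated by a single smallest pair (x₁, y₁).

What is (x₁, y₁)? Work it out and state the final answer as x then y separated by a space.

285769 30996

√85 = [9; 4,1,1,4,18, …], period ℓ=5 (odd) → k=9
k=0  a_k=9  p_k/q_k = 9/1
k=1  a_k=4  p_k/q_k = 37/4
k=2  a_k=1  p_k/q_k = 46/5
…
k=7  a_k=1  p_k/q_k = 34813/3776
k=8  a_k=1  p_k/q_k = 62739/6805
k=9  a_k=4  p_k/q_k = 285769/30996
fundamental: x₁=285769, y₁=30996  (since 81663921361 − 85·960752016 = 1)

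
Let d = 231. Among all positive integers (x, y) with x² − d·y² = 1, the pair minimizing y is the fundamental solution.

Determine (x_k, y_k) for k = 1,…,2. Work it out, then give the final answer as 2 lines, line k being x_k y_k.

[15; 5,30] for √231; ℓ=2 ⇒ convergent index 1
a_0=15:  p_0=15·1+0=15,  q_0=15·0+1=1
a_1=5:  p_1=5·15+1=76,  q_1=5·1+0=5
→ (76, 5).  Check: 76²=5776, 231·5²=5775, difference 1.
(x_2, y_2) = (76·76 + 231·5·5, 76·5 + 5·76) = (11551, 760)

76 5
11551 760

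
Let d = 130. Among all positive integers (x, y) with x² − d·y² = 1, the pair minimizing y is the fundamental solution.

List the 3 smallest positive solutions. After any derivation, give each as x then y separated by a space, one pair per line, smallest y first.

6499 570
84474001 7408860
1097993058499 96300361710

d=130: √d = [11; 2,2,22] (ℓ=3, odd), read p_5/q_5
step 0: (11, 1)  from 11·(1,0) + (0,1)
step 1: (23, 2)  from 2·(11,1) + (1,0)
…
step 4: (2611, 229)  from 2·(1277,112) + (57,5)
step 5: (6499, 570)  from 2·(2611,229) + (1277,112)
fundamental: x₁=6499, y₁=570  (since 42237001 − 130·324900 = 1)
k=2:  x_2 = 6499·6499+130·570·570 = 84474001,  y_2 = 6499·570+570·6499 = 7408860
k=3:  x_3 = 6499·84474001+130·570·7408860 = 1097993058499,  y_3 = 6499·7408860+570·84474001 = 96300361710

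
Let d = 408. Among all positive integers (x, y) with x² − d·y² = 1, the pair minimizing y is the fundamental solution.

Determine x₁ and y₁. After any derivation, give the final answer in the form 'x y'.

[20; 5,40] for √408; ℓ=2 ⇒ convergent index 1
k=0  a_k=20  p_k/q_k = 20/1
k=1  a_k=5  p_k/q_k = 101/5
(x₁, y₁) = (101, 5);  101² − 408·5² = 1 ✓

101 5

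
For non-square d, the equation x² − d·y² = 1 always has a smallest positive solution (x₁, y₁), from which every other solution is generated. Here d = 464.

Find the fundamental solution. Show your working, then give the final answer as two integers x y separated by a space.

√464 = [21; 1,1,5,1,1,1,5,1,1,42, …], period ℓ=10 (even) → k=9
k=0  a_k=21  p_k/q_k = 21/1
k=1  a_k=1  p_k/q_k = 22/1
…
k=3  a_k=5  p_k/q_k = 237/11
k=4  a_k=1  p_k/q_k = 280/13
…
k=6  a_k=1  p_k/q_k = 797/37
k=7  a_k=5  p_k/q_k = 4502/209
k=8  a_k=1  p_k/q_k = 5299/246
k=9  a_k=1  p_k/q_k = 9801/455
→ (9801, 455).  Check: 9801²=96059601, 464·455²=96059600, difference 1.

9801 455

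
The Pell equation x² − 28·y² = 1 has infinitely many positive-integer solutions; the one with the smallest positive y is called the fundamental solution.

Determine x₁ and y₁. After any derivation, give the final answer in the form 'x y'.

127 24

√28 → a₀=5, period (3,2,3,10); ℓ=4 even so k=3
step 0: (5, 1)  from 5·(1,0) + (0,1)
step 1: (16, 3)  from 3·(5,1) + (1,0)
step 2: (37, 7)  from 2·(16,3) + (5,1)
step 3: (127, 24)  from 3·(37,7) + (16,3)
→ (127, 24).  Check: 127²=16129, 28·24²=16128, difference 1.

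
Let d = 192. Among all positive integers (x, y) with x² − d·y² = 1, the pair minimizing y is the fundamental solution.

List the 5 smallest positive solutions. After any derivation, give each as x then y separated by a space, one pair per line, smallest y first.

d=192: √d = [13; 1,5,1,26] (ℓ=4, even), read p_3/q_3
step 0: (13, 1)  from 13·(1,0) + (0,1)
step 1: (14, 1)  from 1·(13,1) + (1,0)
step 2: (83, 6)  from 5·(14,1) + (13,1)
step 3: (97, 7)  from 1·(83,6) + (14,1)
fundamental: x₁=97, y₁=7  (since 9409 − 192·49 = 1)
k=2:  x_2 = 97·97+192·7·7 = 18817,  y_2 = 97·7+7·97 = 1358
k=3:  x_3 = 97·18817+192·7·1358 = 3650401,  y_3 = 97·1358+7·18817 = 263445
k=4:  x_4 = 97·3650401+192·7·263445 = 708158977,  y_4 = 97·263445+7·3650401 = 51106972
k=5:  x_5 = 97·708158977+192·7·51106972 = 137379191137,  y_5 = 97·51106972+7·708158977 = 9914489123

97 7
18817 1358
3650401 263445
708158977 51106972
137379191137 9914489123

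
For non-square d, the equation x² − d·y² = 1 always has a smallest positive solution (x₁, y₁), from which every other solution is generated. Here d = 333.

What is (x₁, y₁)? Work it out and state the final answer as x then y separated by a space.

√333 → a₀=18, period (4,36); ℓ=2 even so k=1
a_0=18:  p_0=18·1+0=18,  q_0=18·0+1=1
a_1=4:  p_1=4·18+1=73,  q_1=4·1+0=4
fundamental: x₁=73, y₁=4  (since 5329 − 333·16 = 1)

73 4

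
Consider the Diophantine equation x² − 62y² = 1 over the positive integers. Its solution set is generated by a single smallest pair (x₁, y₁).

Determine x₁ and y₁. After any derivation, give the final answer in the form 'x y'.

63 8

√62 = [7; 1,6,1,14, …], period ℓ=4 (even) → k=3
a_0=7:  p_0=7·1+0=7,  q_0=7·0+1=1
…
a_2=6:  p_2=6·8+7=55,  q_2=6·1+1=7
a_3=1:  p_3=1·55+8=63,  q_3=1·7+1=8
→ (63, 8).  Check: 63²=3969, 62·8²=3968, difference 1.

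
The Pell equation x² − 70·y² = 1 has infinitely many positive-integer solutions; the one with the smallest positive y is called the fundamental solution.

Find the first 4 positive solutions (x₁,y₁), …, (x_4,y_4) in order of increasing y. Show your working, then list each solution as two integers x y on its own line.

d=70: √d = [8; 2,1,2,1,2,16] (ℓ=6, even), read p_5/q_5
i=0: a=8 ⇒ p=8, q=1
…
i=2: a=1 ⇒ p=25, q=3
i=3: a=2 ⇒ p=67, q=8
i=4: a=1 ⇒ p=92, q=11
i=5: a=2 ⇒ p=251, q=30
fundamental: x₁=251, y₁=30  (since 63001 − 70·900 = 1)
(251+30√70)^2 = 126001 + 15060√70
(251+30√70)^3 = 63252251 + 7560090√70
(251+30√70)^4 = 31752504001 + 3795150120√70

251 30
126001 15060
63252251 7560090
31752504001 3795150120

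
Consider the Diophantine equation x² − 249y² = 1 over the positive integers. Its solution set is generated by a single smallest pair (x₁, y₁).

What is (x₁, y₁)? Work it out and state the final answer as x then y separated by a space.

8553815 542076

√249 → a₀=15, period (1,3,1,1,5,…,3,1,30); ℓ=16 even so k=15
k=0  a_k=15  p_k/q_k = 15/1
k=1  a_k=1  p_k/q_k = 16/1
k=2  a_k=3  p_k/q_k = 63/4
k=3  a_k=1  p_k/q_k = 79/5
…
k=5  a_k=5  p_k/q_k = 789/50
k=6  a_k=1  p_k/q_k = 931/59
k=7  a_k=3  p_k/q_k = 3582/227
k=8  a_k=10  p_k/q_k = 36751/2329
k=9  a_k=3  p_k/q_k = 113835/7214
k=10  a_k=1  p_k/q_k = 150586/9543
…
k=12  a_k=1  p_k/q_k = 1017351/64472
k=13  a_k=1  p_k/q_k = 1884116/119401
k=14  a_k=3  p_k/q_k = 6669699/422675
k=15  a_k=1  p_k/q_k = 8553815/542076
→ (8553815, 542076).  Check: 8553815²=73167751054225, 249·542076²=73167751054224, difference 1.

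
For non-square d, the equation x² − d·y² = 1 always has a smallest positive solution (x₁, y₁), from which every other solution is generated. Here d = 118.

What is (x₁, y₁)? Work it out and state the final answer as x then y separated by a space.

306917 28254

√118 = [10; 1,6,3,2,10,2,3,6,1,20, …], period ℓ=10 (even) → k=9
step 0: (10, 1)  from 10·(1,0) + (0,1)
step 1: (11, 1)  from 1·(10,1) + (1,0)
step 2: (76, 7)  from 6·(11,1) + (10,1)
step 3: (239, 22)  from 3·(76,7) + (11,1)
step 4: (554, 51)  from 2·(239,22) + (76,7)
step 5: (5779, 532)  from 10·(554,51) + (239,22)
step 6: (12112, 1115)  from 2·(5779,532) + (554,51)
step 7: (42115, 3877)  from 3·(12112,1115) + (5779,532)
step 8: (264802, 24377)  from 6·(42115,3877) + (12112,1115)
step 9: (306917, 28254)  from 1·(264802,24377) + (42115,3877)
(x₁, y₁) = (306917, 28254);  306917² − 118·28254² = 1 ✓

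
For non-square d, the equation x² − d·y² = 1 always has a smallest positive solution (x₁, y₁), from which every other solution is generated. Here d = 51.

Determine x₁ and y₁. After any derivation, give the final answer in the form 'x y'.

50 7

[7; 7,14] for √51; ℓ=2 ⇒ convergent index 1
a_0=7:  p_0=7·1+0=7,  q_0=7·0+1=1
a_1=7:  p_1=7·7+1=50,  q_1=7·1+0=7
(x₁, y₁) = (50, 7);  50² − 51·7² = 1 ✓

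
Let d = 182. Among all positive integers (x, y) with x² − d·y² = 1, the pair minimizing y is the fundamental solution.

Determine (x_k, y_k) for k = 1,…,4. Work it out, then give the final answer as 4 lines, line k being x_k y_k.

√182 → a₀=13, period (2,26); ℓ=2 even so k=1
i=0: a=13 ⇒ p=13, q=1
i=1: a=2 ⇒ p=27, q=2
(x₁, y₁) = (27, 2);  27² − 182·2² = 1 ✓
(x_2, y_2) = (27·27 + 182·2·2, 27·2 + 2·27) = (1457, 108)
(x_3, y_3) = (27·1457 + 182·2·108, 27·108 + 2·1457) = (78651, 5830)
(x_4, y_4) = (27·78651 + 182·2·5830, 27·5830 + 2·78651) = (4245697, 314712)

27 2
1457 108
78651 5830
4245697 314712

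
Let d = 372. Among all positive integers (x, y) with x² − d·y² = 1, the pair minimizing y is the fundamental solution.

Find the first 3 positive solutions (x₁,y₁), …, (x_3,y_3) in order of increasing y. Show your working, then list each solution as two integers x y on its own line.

d=372: √d = [19; 3,2,12,2,3,38] (ℓ=6, even), read p_5/q_5
i=0: a=19 ⇒ p=19, q=1
i=1: a=3 ⇒ p=58, q=3
i=2: a=2 ⇒ p=135, q=7
i=3: a=12 ⇒ p=1678, q=87
i=4: a=2 ⇒ p=3491, q=181
i=5: a=3 ⇒ p=12151, q=630
fundamental: x₁=12151, y₁=630  (since 147646801 − 372·396900 = 1)
k=2:  x_2 = 12151·12151+372·630·630 = 295293601,  y_2 = 12151·630+630·12151 = 15310260
k=3:  x_3 = 12151·295293601+372·630·15310260 = 7176225079351,  y_3 = 12151·15310260+630·295293601 = 372069937890

12151 630
295293601 15310260
7176225079351 372069937890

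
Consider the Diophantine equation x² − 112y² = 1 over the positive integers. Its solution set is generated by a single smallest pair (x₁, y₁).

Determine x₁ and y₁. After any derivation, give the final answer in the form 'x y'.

127 12

√112 → a₀=10, period (1,1,2,1,1,20); ℓ=6 even so k=5
a_0=10:  p_0=10·1+0=10,  q_0=10·0+1=1
a_1=1:  p_1=1·10+1=11,  q_1=1·1+0=1
a_2=1:  p_2=1·11+10=21,  q_2=1·1+1=2
a_3=2:  p_3=2·21+11=53,  q_3=2·2+1=5
a_4=1:  p_4=1·53+21=74,  q_4=1·5+2=7
a_5=1:  p_5=1·74+53=127,  q_5=1·7+5=12
(x₁, y₁) = (127, 12);  127² − 112·12² = 1 ✓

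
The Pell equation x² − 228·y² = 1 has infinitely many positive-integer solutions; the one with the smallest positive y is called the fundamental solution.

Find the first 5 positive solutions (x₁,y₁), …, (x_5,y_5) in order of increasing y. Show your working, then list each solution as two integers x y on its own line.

151 10
45601 3020
13771351 912030
4158902401 275430040
1255974753751 83178960050

[15; 10,30] for √228; ℓ=2 ⇒ convergent index 1
k=0  a_k=15  p_k/q_k = 15/1
k=1  a_k=10  p_k/q_k = 151/10
fundamental: x₁=151, y₁=10  (since 22801 − 228·100 = 1)
k=2:  x_2 = 151·151+228·10·10 = 45601,  y_2 = 151·10+10·151 = 3020
k=3:  x_3 = 151·45601+228·10·3020 = 13771351,  y_3 = 151·3020+10·45601 = 912030
k=4:  x_4 = 151·13771351+228·10·912030 = 4158902401,  y_4 = 151·912030+10·13771351 = 275430040
k=5:  x_5 = 151·4158902401+228·10·275430040 = 1255974753751,  y_5 = 151·275430040+10·4158902401 = 83178960050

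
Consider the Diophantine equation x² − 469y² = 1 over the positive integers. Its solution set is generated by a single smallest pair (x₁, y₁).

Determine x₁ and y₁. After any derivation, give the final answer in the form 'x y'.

137215 6336

√469 → a₀=21, period (1,1,1,10,6,10,1,1,1,42); ℓ=10 even so k=9
i=0: a=21 ⇒ p=21, q=1
i=1: a=1 ⇒ p=22, q=1
i=2: a=1 ⇒ p=43, q=2
i=3: a=1 ⇒ p=65, q=3
i=4: a=10 ⇒ p=693, q=32
i=5: a=6 ⇒ p=4223, q=195
…
i=7: a=1 ⇒ p=47146, q=2177
i=8: a=1 ⇒ p=90069, q=4159
i=9: a=1 ⇒ p=137215, q=6336
(x₁, y₁) = (137215, 6336);  137215² − 469·6336² = 1 ✓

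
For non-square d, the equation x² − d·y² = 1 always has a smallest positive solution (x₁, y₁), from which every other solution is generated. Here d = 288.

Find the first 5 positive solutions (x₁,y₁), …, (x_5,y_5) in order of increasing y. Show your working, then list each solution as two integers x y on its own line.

[16; 1,32] for √288; ℓ=2 ⇒ convergent index 1
i=0: a=16 ⇒ p=16, q=1
i=1: a=1 ⇒ p=17, q=1
→ (17, 1).  Check: 17²=289, 288·1²=288, difference 1.
(x_2, y_2) = (17·17 + 288·1·1, 17·1 + 1·17) = (577, 34)
(x_3, y_3) = (17·577 + 288·1·34, 17·34 + 1·577) = (19601, 1155)
(x_4, y_4) = (17·19601 + 288·1·1155, 17·1155 + 1·19601) = (665857, 39236)
(x_5, y_5) = (17·665857 + 288·1·39236, 17·39236 + 1·665857) = (22619537, 1332869)

17 1
577 34
19601 1155
665857 39236
22619537 1332869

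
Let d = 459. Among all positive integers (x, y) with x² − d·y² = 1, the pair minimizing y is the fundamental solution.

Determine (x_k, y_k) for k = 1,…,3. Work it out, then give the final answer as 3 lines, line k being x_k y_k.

[21; 2,2,1,4,21,4,1,2,2,42] for √459; ℓ=10 ⇒ convergent index 9
k=0  a_k=21  p_k/q_k = 21/1
k=1  a_k=2  p_k/q_k = 43/2
…
k=3  a_k=1  p_k/q_k = 150/7
k=4  a_k=4  p_k/q_k = 707/33
k=5  a_k=21  p_k/q_k = 14997/700
k=6  a_k=4  p_k/q_k = 60695/2833
k=7  a_k=1  p_k/q_k = 75692/3533
k=8  a_k=2  p_k/q_k = 212079/9899
k=9  a_k=2  p_k/q_k = 499850/23331
→ (499850, 23331).  Check: 499850²=249850022500, 459·23331²=249850022499, difference 1.
k=2:  x_2 = 499850·499850+459·23331·23331 = 499700044999,  y_2 = 499850·23331+23331·499850 = 23324000700
k=3:  x_3 = 499850·499700044999+459·23331·23324000700 = 499550134985000450,  y_3 = 499850·23324000700+23331·499700044999 = 23317003499766669

499850 23331
499700044999 23324000700
499550134985000450 23317003499766669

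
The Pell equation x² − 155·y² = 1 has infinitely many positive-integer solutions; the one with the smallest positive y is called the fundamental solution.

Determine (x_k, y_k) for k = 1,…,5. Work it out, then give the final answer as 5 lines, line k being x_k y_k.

249 20
124001 9960
61752249 4960060
30752496001 2470099920
15314681256249 1230104800100

√155 → a₀=12, period (2,4,2,24); ℓ=4 even so k=3
i=0: a=12 ⇒ p=12, q=1
…
i=2: a=4 ⇒ p=112, q=9
i=3: a=2 ⇒ p=249, q=20
fundamental: x₁=249, y₁=20  (since 62001 − 155·400 = 1)
n=2: (249,20)∘(249,20) = (249·249+155·20·20, 249·20+20·249) = (124001,9960)
n=3: (124001,9960)∘(249,20) = (249·124001+155·20·9960, 249·9960+20·124001) = (61752249,4960060)
n=4: (61752249,4960060)∘(249,20) = (249·61752249+155·20·4960060, 249·4960060+20·61752249) = (30752496001,2470099920)
n=5: (30752496001,2470099920)∘(249,20) = (249·30752496001+155·20·2470099920, 249·2470099920+20·30752496001) = (15314681256249,1230104800100)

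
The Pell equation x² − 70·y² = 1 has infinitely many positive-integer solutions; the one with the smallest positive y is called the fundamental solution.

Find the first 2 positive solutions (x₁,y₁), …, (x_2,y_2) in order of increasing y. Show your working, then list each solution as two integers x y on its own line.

251 30
126001 15060

√70 = [8; 2,1,2,1,2,16, …], period ℓ=6 (even) → k=5
a_0=8:  p_0=8·1+0=8,  q_0=8·0+1=1
a_1=2:  p_1=2·8+1=17,  q_1=2·1+0=2
a_2=1:  p_2=1·17+8=25,  q_2=1·2+1=3
a_3=2:  p_3=2·25+17=67,  q_3=2·3+2=8
a_4=1:  p_4=1·67+25=92,  q_4=1·8+3=11
a_5=2:  p_5=2·92+67=251,  q_5=2·11+8=30
→ (251, 30).  Check: 251²=63001, 70·30²=63000, difference 1.
n=2: (251,30)∘(251,30) = (251·251+70·30·30, 251·30+30·251) = (126001,15060)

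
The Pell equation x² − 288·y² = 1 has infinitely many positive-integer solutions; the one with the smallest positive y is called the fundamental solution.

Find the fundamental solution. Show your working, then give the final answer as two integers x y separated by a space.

d=288: √d = [16; 1,32] (ℓ=2, even), read p_1/q_1
k=0  a_k=16  p_k/q_k = 16/1
k=1  a_k=1  p_k/q_k = 17/1
fundamental: x₁=17, y₁=1  (since 289 − 288·1 = 1)

17 1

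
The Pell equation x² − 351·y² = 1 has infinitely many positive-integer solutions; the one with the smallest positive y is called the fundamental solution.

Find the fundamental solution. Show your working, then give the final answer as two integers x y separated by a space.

√351 = [18; 1,2,1,3,2,2,2,3,1,2,1,36, …], period ℓ=12 (even) → k=11
i=0: a=18 ⇒ p=18, q=1
…
i=3: a=1 ⇒ p=75, q=4
i=4: a=3 ⇒ p=281, q=15
i=5: a=2 ⇒ p=637, q=34
…
i=8: a=3 ⇒ p=12796, q=683
i=9: a=1 ⇒ p=16543, q=883
i=10: a=2 ⇒ p=45882, q=2449
i=11: a=1 ⇒ p=62425, q=3332
fundamental: x₁=62425, y₁=3332  (since 3896880625 − 351·11102224 = 1)

62425 3332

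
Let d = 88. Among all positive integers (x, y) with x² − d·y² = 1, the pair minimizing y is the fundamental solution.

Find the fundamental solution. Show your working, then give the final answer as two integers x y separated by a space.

[9; 2,1,1,1,2,18] for √88; ℓ=6 ⇒ convergent index 5
step 0: (9, 1)  from 9·(1,0) + (0,1)
…
step 2: (28, 3)  from 1·(19,2) + (9,1)
step 3: (47, 5)  from 1·(28,3) + (19,2)
step 4: (75, 8)  from 1·(47,5) + (28,3)
step 5: (197, 21)  from 2·(75,8) + (47,5)
fundamental: x₁=197, y₁=21  (since 38809 − 88·441 = 1)

197 21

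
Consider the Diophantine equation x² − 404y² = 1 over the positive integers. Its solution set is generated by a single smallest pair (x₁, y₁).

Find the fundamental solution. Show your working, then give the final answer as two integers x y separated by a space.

√404 → a₀=20, period (10,40); ℓ=2 even so k=1
i=0: a=20 ⇒ p=20, q=1
i=1: a=10 ⇒ p=201, q=10
(x₁, y₁) = (201, 10);  201² − 404·10² = 1 ✓

201 10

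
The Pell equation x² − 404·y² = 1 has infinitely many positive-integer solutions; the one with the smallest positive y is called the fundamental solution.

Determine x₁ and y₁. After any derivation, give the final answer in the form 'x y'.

[20; 10,40] for √404; ℓ=2 ⇒ convergent index 1
k=0  a_k=20  p_k/q_k = 20/1
k=1  a_k=10  p_k/q_k = 201/10
→ (201, 10).  Check: 201²=40401, 404·10²=40400, difference 1.

201 10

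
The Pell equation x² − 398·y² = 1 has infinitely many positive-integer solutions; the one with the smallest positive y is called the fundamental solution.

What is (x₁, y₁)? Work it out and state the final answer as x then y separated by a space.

399 20

d=398: √d = [19; 1,18,1,38] (ℓ=4, even), read p_3/q_3
step 0: (19, 1)  from 19·(1,0) + (0,1)
…
step 2: (379, 19)  from 18·(20,1) + (19,1)
step 3: (399, 20)  from 1·(379,19) + (20,1)
(x₁, y₁) = (399, 20);  399² − 398·20² = 1 ✓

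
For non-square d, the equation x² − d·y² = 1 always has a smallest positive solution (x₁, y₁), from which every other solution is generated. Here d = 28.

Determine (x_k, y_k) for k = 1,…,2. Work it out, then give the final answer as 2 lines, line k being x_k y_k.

127 24
32257 6096

[5; 3,2,3,10] for √28; ℓ=4 ⇒ convergent index 3
k=0  a_k=5  p_k/q_k = 5/1
k=1  a_k=3  p_k/q_k = 16/3
k=2  a_k=2  p_k/q_k = 37/7
k=3  a_k=3  p_k/q_k = 127/24
fundamental: x₁=127, y₁=24  (since 16129 − 28·576 = 1)
(x_2, y_2) = (127·127 + 28·24·24, 127·24 + 24·127) = (32257, 6096)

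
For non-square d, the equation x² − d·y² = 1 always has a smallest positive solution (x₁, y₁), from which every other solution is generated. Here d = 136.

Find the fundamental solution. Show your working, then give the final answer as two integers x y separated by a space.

35 3

√136 = [11; 1,1,1,22, …], period ℓ=4 (even) → k=3
step 0: (11, 1)  from 11·(1,0) + (0,1)
step 1: (12, 1)  from 1·(11,1) + (1,0)
step 2: (23, 2)  from 1·(12,1) + (11,1)
step 3: (35, 3)  from 1·(23,2) + (12,1)
fundamental: x₁=35, y₁=3  (since 1225 − 136·9 = 1)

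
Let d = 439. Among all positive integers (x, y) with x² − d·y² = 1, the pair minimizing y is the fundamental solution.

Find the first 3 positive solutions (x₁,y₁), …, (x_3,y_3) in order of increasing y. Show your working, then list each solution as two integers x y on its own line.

440 21
387199 18480
340734680 16262379

√439 → a₀=20, period (1,19,1,40); ℓ=4 even so k=3
k=0  a_k=20  p_k/q_k = 20/1
…
k=2  a_k=19  p_k/q_k = 419/20
k=3  a_k=1  p_k/q_k = 440/21
fundamental: x₁=440, y₁=21  (since 193600 − 439·441 = 1)
n=2: (440,21)∘(440,21) = (440·440+439·21·21, 440·21+21·440) = (387199,18480)
n=3: (387199,18480)∘(440,21) = (440·387199+439·21·18480, 440·18480+21·387199) = (340734680,16262379)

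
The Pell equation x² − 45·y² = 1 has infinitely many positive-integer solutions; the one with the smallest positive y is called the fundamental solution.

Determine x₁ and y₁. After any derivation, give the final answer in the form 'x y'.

161 24

√45 → a₀=6, period (1,2,2,2,1,12); ℓ=6 even so k=5
i=0: a=6 ⇒ p=6, q=1
…
i=4: a=2 ⇒ p=114, q=17
i=5: a=1 ⇒ p=161, q=24
→ (161, 24).  Check: 161²=25921, 45·24²=25920, difference 1.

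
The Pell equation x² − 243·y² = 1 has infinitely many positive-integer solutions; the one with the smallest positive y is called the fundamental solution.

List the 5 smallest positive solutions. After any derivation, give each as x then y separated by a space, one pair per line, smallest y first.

70226 4505
9863382151 632736260
1385331749802026 88869073185015
194572614913330773601 12481839066348990520
27328112908421802064005626 1753099260457979343330025

[15; 1,1,2,3,15,3,2,1,1,30] for √243; ℓ=10 ⇒ convergent index 9
k=0  a_k=15  p_k/q_k = 15/1
…
k=5  a_k=15  p_k/q_k = 4053/260
…
k=8  a_k=1  p_k/q_k = 41325/2651
k=9  a_k=1  p_k/q_k = 70226/4505
(x₁, y₁) = (70226, 4505);  70226² − 243·4505² = 1 ✓
(x_2, y_2) = (70226·70226 + 243·4505·4505, 70226·4505 + 4505·70226) = (9863382151, 632736260)
(x_3, y_3) = (70226·9863382151 + 243·4505·632736260, 70226·632736260 + 4505·9863382151) = (1385331749802026, 88869073185015)
(x_4, y_4) = (70226·1385331749802026 + 243·4505·88869073185015, 70226·88869073185015 + 4505·1385331749802026) = (194572614913330773601, 12481839066348990520)
(x_5, y_5) = (70226·194572614913330773601 + 243·4505·12481839066348990520, 70226·12481839066348990520 + 4505·194572614913330773601) = (27328112908421802064005626, 1753099260457979343330025)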